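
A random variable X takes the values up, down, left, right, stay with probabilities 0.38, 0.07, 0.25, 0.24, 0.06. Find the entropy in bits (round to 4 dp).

2.0367 bits

H = −Σ pᵢ log₂ pᵢ.
−0.38·log₂(0.38) = 0.5305
−0.07·log₂(0.07) = 0.2686
−0.25·log₂(0.25) = 0.5000
−0.24·log₂(0.24) = 0.4941
−0.06·log₂(0.06) = 0.2435
Sum ≈ 2.0367 → 2.0367 bits.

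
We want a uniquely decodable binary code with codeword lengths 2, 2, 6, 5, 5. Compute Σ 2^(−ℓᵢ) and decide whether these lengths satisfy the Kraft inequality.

0.578125; yes

With common denominator 2^6 = 64: Σ 2^(−ℓᵢ) = 16/64 + 16/64 + 1/64 + 2/64 + 2/64 = 37/64 = 0.578125.
Kraft's inequality requires Σ ≤ 1; here Σ = 0.578125 ≤ 1, so such a prefix code exists.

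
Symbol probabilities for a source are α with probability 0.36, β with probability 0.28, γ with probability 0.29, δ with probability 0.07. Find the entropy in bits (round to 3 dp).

H = −Σ pᵢ log₂ pᵢ.
−0.36·log₂(0.36) = 0.5306
−0.28·log₂(0.28) = 0.5142
−0.29·log₂(0.29) = 0.5179
−0.07·log₂(0.07) = 0.2686
Sum ≈ 1.8313 → 1.831 bits.

1.831 bits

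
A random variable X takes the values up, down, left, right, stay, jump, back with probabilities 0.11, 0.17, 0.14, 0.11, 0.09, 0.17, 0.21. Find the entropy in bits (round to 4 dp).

2.7523 bits

H = −Σ pᵢ log₂ pᵢ.
−0.11·log₂(0.11) = 0.3503
−0.17·log₂(0.17) = 0.4346
−0.14·log₂(0.14) = 0.3971
−0.11·log₂(0.11) = 0.3503
−0.09·log₂(0.09) = 0.3127
−0.17·log₂(0.17) = 0.4346
−0.21·log₂(0.21) = 0.4728
Sum ≈ 2.7523 → 2.7523 bits.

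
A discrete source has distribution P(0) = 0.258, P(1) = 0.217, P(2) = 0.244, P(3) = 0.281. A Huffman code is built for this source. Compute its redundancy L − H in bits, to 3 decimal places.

Entropy H = −Σ p log₂ p ≈ 1.9938 bits.
Huffman merges: 217/1000+61/250→461/1000; 129/500+281/1000→539/1000; 461/1000+539/1000→1. L = 2 ≈ 2.0000.
L − H = 2.0000 − 1.9938 = 0.006 bits.

0.006 bits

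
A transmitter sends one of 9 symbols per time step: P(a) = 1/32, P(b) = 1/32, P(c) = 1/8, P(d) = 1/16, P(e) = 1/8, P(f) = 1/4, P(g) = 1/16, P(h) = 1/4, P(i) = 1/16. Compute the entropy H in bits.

Each probability is a power of 1/2, so log₂(1/p) is an integer.
H = Σ p·log₂(1/p) = 1/32·5 + 1/32·5 + 1/8·3 + 1/16·4 + 1/8·3 + 1/4·2 + 1/16·4 + 1/4·2 + 1/16·4 = 2.8125 bits.

2.8125 bits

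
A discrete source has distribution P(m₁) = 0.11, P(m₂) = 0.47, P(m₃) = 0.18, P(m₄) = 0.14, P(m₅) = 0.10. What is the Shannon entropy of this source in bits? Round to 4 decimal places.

2.0369 bits

H = −Σ pᵢ log₂ pᵢ.
−0.11·log₂(0.11) = 0.3503
−0.47·log₂(0.47) = 0.5120
−0.18·log₂(0.18) = 0.4453
−0.14·log₂(0.14) = 0.3971
−0.10·log₂(0.10) = 0.3322
Sum ≈ 2.0369 → 2.0369 bits.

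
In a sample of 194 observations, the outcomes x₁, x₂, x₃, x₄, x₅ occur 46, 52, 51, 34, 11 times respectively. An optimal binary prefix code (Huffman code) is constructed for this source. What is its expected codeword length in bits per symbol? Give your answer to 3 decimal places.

Probabilities are the counts divided by 194.
Repeatedly combine the two least-probable nodes; the expected code length is the sum of the merged weights.
merge 11/194 + 17/97 → 45/194
merge 45/194 + 23/97 → 91/194
merge 51/194 + 26/97 → 103/194
merge 91/194 + 103/194 → 1
L = 45/194 + 91/194 + 103/194 + 1 = 433/194 ≈ 2.232 bits/symbol.

2.232 bits/symbol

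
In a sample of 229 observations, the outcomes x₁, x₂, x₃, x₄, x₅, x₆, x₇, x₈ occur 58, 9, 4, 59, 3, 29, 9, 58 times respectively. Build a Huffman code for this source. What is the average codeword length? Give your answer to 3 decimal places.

Probabilities are the counts divided by 229.
Repeatedly combine the two least-probable nodes; the expected code length is the sum of the merged weights.
merge 3/229 + 4/229 → 7/229
merge 7/229 + 9/229 → 16/229
merge 9/229 + 16/229 → 25/229
merge 25/229 + 29/229 → 54/229
merge 54/229 + 58/229 → 112/229
merge 58/229 + 59/229 → 117/229
merge 112/229 + 117/229 → 1
L = 7/229 + 16/229 + 25/229 + 54/229 + 112/229 + 117/229 + 1 = 560/229 ≈ 2.445 bits/symbol.

2.445 bits/symbol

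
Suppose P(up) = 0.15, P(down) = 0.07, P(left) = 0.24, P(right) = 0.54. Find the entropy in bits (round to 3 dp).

H = −Σ pᵢ log₂ pᵢ.
−0.15·log₂(0.15) = 0.4105
−0.07·log₂(0.07) = 0.2686
−0.24·log₂(0.24) = 0.4941
−0.54·log₂(0.54) = 0.4800
Sum ≈ 1.6533 → 1.653 bits.

1.653 bits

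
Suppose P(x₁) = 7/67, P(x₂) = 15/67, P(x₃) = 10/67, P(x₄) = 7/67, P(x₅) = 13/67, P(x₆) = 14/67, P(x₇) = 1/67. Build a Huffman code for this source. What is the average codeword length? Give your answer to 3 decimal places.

2.687 bits/symbol

Repeatedly combine the two least-probable nodes; the expected code length is the sum of the merged weights.
merge 1/67 + 7/67 → 8/67
merge 7/67 + 8/67 → 15/67
merge 10/67 + 13/67 → 23/67
merge 14/67 + 15/67 → 29/67
merge 15/67 + 23/67 → 38/67
merge 29/67 + 38/67 → 1
L = 8/67 + 15/67 + 23/67 + 29/67 + 38/67 + 1 = 180/67 ≈ 2.687 bits/symbol.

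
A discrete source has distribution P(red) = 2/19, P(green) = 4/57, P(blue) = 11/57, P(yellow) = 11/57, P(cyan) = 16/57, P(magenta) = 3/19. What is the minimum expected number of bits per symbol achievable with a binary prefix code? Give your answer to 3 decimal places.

2.509 bits/symbol

Repeatedly combine the two least-probable nodes; the expected code length is the sum of the merged weights.
merge 4/57 + 2/19 → 10/57
merge 3/19 + 10/57 → 1/3
merge 11/57 + 11/57 → 22/57
merge 16/57 + 1/3 → 35/57
merge 22/57 + 35/57 → 1
L = 10/57 + 1/3 + 22/57 + 35/57 + 1 = 143/57 ≈ 2.509 bits/symbol.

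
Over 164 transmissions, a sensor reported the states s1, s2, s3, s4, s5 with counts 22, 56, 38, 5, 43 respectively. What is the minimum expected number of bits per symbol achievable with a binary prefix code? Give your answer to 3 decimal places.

2.165 bits/symbol

Probabilities are the counts divided by 164.
Repeatedly combine the two least-probable nodes; the expected code length is the sum of the merged weights.
merge 5/164 + 11/82 → 27/164
merge 27/164 + 19/82 → 65/164
merge 43/164 + 14/41 → 99/164
merge 65/164 + 99/164 → 1
L = 27/164 + 65/164 + 99/164 + 1 = 355/164 ≈ 2.165 bits/symbol.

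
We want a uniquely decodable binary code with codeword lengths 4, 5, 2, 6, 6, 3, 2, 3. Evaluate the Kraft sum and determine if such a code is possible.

With common denominator 2^6 = 64: Σ 2^(−ℓᵢ) = 4/64 + 2/64 + 16/64 + 1/64 + 1/64 + 8/64 + 16/64 + 8/64 = 56/64 = 0.875.
Kraft's inequality requires Σ ≤ 1; here Σ = 0.875 ≤ 1, so such a prefix code exists.

0.875; yes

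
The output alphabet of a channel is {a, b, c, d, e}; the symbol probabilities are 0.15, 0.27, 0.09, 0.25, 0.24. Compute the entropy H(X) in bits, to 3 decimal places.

2.227 bits

H = −Σ pᵢ log₂ pᵢ.
−0.15·log₂(0.15) = 0.4105
−0.27·log₂(0.27) = 0.5100
−0.09·log₂(0.09) = 0.3127
−0.25·log₂(0.25) = 0.5000
−0.24·log₂(0.24) = 0.4941
Sum ≈ 2.2274 → 2.227 bits.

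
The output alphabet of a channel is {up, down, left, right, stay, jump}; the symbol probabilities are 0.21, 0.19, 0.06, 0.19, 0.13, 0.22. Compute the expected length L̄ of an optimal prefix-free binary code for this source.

2.57 bits/symbol

Repeatedly combine the two least-probable nodes; the expected code length is the sum of the merged weights.
merge 3/50 + 13/100 → 19/100
merge 19/100 + 19/100 → 19/50
merge 19/100 + 21/100 → 2/5
merge 11/50 + 19/50 → 3/5
merge 2/5 + 3/5 → 1
L = 19/100 + 19/50 + 2/5 + 3/5 + 1 = 257/100 = 2.57 bits/symbol.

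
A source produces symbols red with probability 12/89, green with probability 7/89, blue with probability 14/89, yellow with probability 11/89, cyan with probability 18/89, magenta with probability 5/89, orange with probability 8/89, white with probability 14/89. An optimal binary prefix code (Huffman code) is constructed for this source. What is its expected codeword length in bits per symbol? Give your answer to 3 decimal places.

2.933 bits/symbol

Repeatedly combine the two least-probable nodes; the expected code length is the sum of the merged weights.
merge 5/89 + 7/89 → 12/89
merge 8/89 + 11/89 → 19/89
merge 12/89 + 12/89 → 24/89
merge 14/89 + 14/89 → 28/89
merge 18/89 + 19/89 → 37/89
merge 24/89 + 28/89 → 52/89
merge 37/89 + 52/89 → 1
L = 12/89 + 19/89 + 24/89 + 28/89 + 37/89 + 52/89 + 1 = 261/89 ≈ 2.933 bits/symbol.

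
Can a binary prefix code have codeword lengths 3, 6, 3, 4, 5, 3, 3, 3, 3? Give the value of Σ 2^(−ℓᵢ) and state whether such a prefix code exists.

With common denominator 2^6 = 64: Σ 2^(−ℓᵢ) = 8/64 + 1/64 + 8/64 + 4/64 + 2/64 + 8/64 + 8/64 + 8/64 + 8/64 = 55/64 = 0.859375.
Kraft's inequality requires Σ ≤ 1; here Σ = 0.859375 ≤ 1, so such a prefix code exists.

0.859375; yes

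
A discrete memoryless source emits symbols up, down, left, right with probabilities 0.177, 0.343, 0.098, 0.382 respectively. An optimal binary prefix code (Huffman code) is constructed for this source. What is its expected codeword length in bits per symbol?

1.893 bits/symbol

Repeatedly combine the two least-probable nodes; the expected code length is the sum of the merged weights.
merge 49/500 + 177/1000 → 11/40
merge 11/40 + 343/1000 → 309/500
merge 191/500 + 309/500 → 1
L = 11/40 + 309/500 + 1 = 1893/1000 = 1.893 bits/symbol.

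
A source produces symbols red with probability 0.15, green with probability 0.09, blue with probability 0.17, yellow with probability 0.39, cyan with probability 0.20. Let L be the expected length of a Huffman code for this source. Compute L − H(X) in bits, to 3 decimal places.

0.068 bits

Entropy H = −Σ p log₂ p ≈ 2.1520 bits.
Huffman merges: 9/100+3/20→6/25; 17/100+1/5→37/100; 6/25+37/100→61/100; 39/100+61/100→1. L = 111/50 ≈ 2.2200.
L − H = 2.2200 − 2.1520 = 0.068 bits.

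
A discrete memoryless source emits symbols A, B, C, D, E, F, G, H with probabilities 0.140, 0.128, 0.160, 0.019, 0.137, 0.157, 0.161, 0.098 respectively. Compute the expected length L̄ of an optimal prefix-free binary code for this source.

2.956 bits/symbol

Repeatedly combine the two least-probable nodes; the expected code length is the sum of the merged weights.
merge 19/1000 + 49/500 → 117/1000
merge 117/1000 + 16/125 → 49/200
merge 137/1000 + 7/50 → 277/1000
merge 157/1000 + 4/25 → 317/1000
merge 161/1000 + 49/200 → 203/500
merge 277/1000 + 317/1000 → 297/500
merge 203/500 + 297/500 → 1
L = 117/1000 + 49/200 + 277/1000 + 317/1000 + 203/500 + 297/500 + 1 = 739/250 = 2.956 bits/symbol.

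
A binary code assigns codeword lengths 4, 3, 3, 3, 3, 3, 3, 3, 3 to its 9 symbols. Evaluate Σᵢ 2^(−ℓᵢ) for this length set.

With common denominator 2^4 = 16: Σ 2^(−ℓᵢ) = 1/16 + 2/16 + 2/16 + 2/16 + 2/16 + 2/16 + 2/16 + 2/16 + 2/16 = 17/16 = 1.0625.

1.0625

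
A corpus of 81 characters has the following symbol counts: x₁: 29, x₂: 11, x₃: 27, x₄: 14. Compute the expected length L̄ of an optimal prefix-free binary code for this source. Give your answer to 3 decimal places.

Probabilities are the counts divided by 81.
Repeatedly combine the two least-probable nodes; the expected code length is the sum of the merged weights.
merge 11/81 + 14/81 → 25/81
merge 25/81 + 1/3 → 52/81
merge 29/81 + 52/81 → 1
L = 25/81 + 52/81 + 1 = 158/81 ≈ 1.951 bits/symbol.

1.951 bits/symbol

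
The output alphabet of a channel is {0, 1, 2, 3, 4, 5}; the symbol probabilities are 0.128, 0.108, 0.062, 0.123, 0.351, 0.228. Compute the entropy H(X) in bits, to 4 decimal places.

H = −Σ pᵢ log₂ pᵢ.
−0.128·log₂(0.128) = 0.3796
−0.108·log₂(0.108) = 0.3468
−0.062·log₂(0.062) = 0.2487
−0.123·log₂(0.123) = 0.3719
−0.351·log₂(0.351) = 0.5302
−0.228·log₂(0.228) = 0.4863
Sum ≈ 2.3634 → 2.3634 bits.

2.3634 bits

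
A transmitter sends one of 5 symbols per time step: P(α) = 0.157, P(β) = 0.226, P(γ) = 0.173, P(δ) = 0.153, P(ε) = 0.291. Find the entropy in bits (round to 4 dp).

2.2748 bits

H = −Σ pᵢ log₂ pᵢ.
−0.157·log₂(0.157) = 0.4194
−0.226·log₂(0.226) = 0.4849
−0.173·log₂(0.173) = 0.4379
−0.153·log₂(0.153) = 0.4144
−0.291·log₂(0.291) = 0.5182
Sum ≈ 2.2748 → 2.2748 bits.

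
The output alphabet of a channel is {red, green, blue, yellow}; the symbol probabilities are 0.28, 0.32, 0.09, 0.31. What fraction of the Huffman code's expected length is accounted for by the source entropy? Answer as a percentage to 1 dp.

93.8%

Entropy H = −Σ p log₂ p ≈ 1.8767 bits.
Huffman merges: 9/100+7/25→37/100; 31/100+8/25→63/100; 37/100+63/100→1. L = 2 ≈ 2.0000.
Efficiency = H/L = 1.8767/2.0000 = 93.8%.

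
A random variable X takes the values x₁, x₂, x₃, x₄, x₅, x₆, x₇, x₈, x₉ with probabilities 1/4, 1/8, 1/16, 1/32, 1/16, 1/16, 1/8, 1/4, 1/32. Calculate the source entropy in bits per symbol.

2.8125 bits

Each probability is a power of 1/2, so log₂(1/p) is an integer.
H = Σ p·log₂(1/p) = 1/4·2 + 1/8·3 + 1/16·4 + 1/32·5 + 1/16·4 + 1/16·4 + 1/8·3 + 1/4·2 + 1/32·5 = 2.8125 bits.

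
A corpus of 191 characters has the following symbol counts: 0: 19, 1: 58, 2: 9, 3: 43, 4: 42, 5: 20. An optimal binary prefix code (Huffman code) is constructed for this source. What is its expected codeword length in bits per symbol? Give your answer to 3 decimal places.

Probabilities are the counts divided by 191.
Repeatedly combine the two least-probable nodes; the expected code length is the sum of the merged weights.
merge 9/191 + 19/191 → 28/191
merge 20/191 + 28/191 → 48/191
merge 42/191 + 43/191 → 85/191
merge 48/191 + 58/191 → 106/191
merge 85/191 + 106/191 → 1
L = 28/191 + 48/191 + 85/191 + 106/191 + 1 = 458/191 ≈ 2.398 bits/symbol.

2.398 bits/symbol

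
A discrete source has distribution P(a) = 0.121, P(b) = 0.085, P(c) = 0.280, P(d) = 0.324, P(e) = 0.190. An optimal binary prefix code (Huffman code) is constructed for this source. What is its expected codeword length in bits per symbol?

Repeatedly combine the two least-probable nodes; the expected code length is the sum of the merged weights.
merge 17/200 + 121/1000 → 103/500
merge 19/100 + 103/500 → 99/250
merge 7/25 + 81/250 → 151/250
merge 99/250 + 151/250 → 1
L = 103/500 + 99/250 + 151/250 + 1 = 1103/500 = 2.206 bits/symbol.

2.206 bits/symbol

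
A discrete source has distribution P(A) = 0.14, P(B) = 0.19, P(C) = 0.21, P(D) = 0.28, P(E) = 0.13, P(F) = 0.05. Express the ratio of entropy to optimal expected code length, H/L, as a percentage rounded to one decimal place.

Entropy H = −Σ p log₂ p ≈ 2.4381 bits.
Huffman merges: 1/20+13/100→9/50; 7/50+9/50→8/25; 19/100+21/100→2/5; 7/25+8/25→3/5; 2/5+3/5→1. L = 5/2 ≈ 2.5000.
Efficiency = H/L = 2.4381/2.5000 = 97.5%.

97.5%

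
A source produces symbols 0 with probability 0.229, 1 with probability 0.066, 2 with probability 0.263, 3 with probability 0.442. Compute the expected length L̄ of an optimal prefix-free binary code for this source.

Repeatedly combine the two least-probable nodes; the expected code length is the sum of the merged weights.
merge 33/500 + 229/1000 → 59/200
merge 263/1000 + 59/200 → 279/500
merge 221/500 + 279/500 → 1
L = 59/200 + 279/500 + 1 = 1853/1000 = 1.853 bits/symbol.

1.853 bits/symbol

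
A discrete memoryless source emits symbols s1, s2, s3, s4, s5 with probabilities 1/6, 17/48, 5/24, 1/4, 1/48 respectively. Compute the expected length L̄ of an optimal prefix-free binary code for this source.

2.1875 bits/symbol

Repeatedly combine the two least-probable nodes; the expected code length is the sum of the merged weights.
merge 1/48 + 1/6 → 3/16
merge 3/16 + 5/24 → 19/48
merge 1/4 + 17/48 → 29/48
merge 19/48 + 29/48 → 1
L = 3/16 + 19/48 + 29/48 + 1 = 35/16 = 2.1875 bits/symbol.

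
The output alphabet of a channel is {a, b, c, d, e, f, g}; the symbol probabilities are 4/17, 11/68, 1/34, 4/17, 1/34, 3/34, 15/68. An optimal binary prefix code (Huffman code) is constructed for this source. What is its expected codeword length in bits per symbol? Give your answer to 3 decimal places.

2.515 bits/symbol

Repeatedly combine the two least-probable nodes; the expected code length is the sum of the merged weights.
merge 1/34 + 1/34 → 1/17
merge 1/17 + 3/34 → 5/34
merge 5/34 + 11/68 → 21/68
merge 15/68 + 4/17 → 31/68
merge 4/17 + 21/68 → 37/68
merge 31/68 + 37/68 → 1
L = 1/17 + 5/34 + 21/68 + 31/68 + 37/68 + 1 = 171/68 ≈ 2.515 bits/symbol.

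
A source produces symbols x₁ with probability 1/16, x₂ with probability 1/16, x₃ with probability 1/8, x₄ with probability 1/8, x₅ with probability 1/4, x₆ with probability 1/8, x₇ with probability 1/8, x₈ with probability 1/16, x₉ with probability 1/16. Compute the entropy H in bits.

3 bits

Each probability is a power of 1/2, so log₂(1/p) is an integer.
H = Σ p·log₂(1/p) = 1/16·4 + 1/16·4 + 1/8·3 + 1/8·3 + 1/4·2 + 1/8·3 + 1/8·3 + 1/16·4 + 1/16·4 = 3 bits.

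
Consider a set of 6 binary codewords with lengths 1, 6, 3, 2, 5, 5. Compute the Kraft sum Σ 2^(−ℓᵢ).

With common denominator 2^6 = 64: Σ 2^(−ℓᵢ) = 32/64 + 1/64 + 8/64 + 16/64 + 2/64 + 2/64 = 61/64 = 0.953125.

0.953125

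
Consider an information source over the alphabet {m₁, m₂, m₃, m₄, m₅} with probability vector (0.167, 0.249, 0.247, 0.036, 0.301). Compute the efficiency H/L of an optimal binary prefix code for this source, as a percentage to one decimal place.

Entropy H = −Σ p log₂ p ≈ 2.1230 bits.
Huffman merges: 9/250+167/1000→203/1000; 203/1000+247/1000→9/20; 249/1000+301/1000→11/20; 9/20+11/20→1. L = 2203/1000 ≈ 2.2030.
Efficiency = H/L = 2.1230/2.2030 = 96.4%.

96.4%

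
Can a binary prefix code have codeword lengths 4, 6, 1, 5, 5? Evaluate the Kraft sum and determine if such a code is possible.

0.640625; yes

With common denominator 2^6 = 64: Σ 2^(−ℓᵢ) = 4/64 + 1/64 + 32/64 + 2/64 + 2/64 = 41/64 = 0.640625.
Kraft's inequality requires Σ ≤ 1; here Σ = 0.640625 ≤ 1, so such a prefix code exists.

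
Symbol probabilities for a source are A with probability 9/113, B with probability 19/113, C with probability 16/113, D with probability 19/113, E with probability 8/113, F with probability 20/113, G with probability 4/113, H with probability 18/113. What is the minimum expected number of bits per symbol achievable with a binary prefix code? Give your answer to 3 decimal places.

Repeatedly combine the two least-probable nodes; the expected code length is the sum of the merged weights.
merge 4/113 + 8/113 → 12/113
merge 9/113 + 12/113 → 21/113
merge 16/113 + 18/113 → 34/113
merge 19/113 + 19/113 → 38/113
merge 20/113 + 21/113 → 41/113
merge 34/113 + 38/113 → 72/113
merge 41/113 + 72/113 → 1
L = 12/113 + 21/113 + 34/113 + 38/113 + 41/113 + 72/113 + 1 = 331/113 ≈ 2.929 bits/symbol.

2.929 bits/symbol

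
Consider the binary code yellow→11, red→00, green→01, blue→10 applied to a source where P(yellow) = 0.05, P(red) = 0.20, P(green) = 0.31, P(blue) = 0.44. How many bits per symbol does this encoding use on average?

L̄ = Σ pᵢ·ℓᵢ = 0.05·2 + 0.20·2 + 0.31·2 + 0.44·2 = 2 bits/symbol.

2 bits/symbol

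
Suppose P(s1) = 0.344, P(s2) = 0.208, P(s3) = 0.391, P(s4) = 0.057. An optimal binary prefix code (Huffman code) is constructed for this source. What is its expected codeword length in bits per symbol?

1.874 bits/symbol

Repeatedly combine the two least-probable nodes; the expected code length is the sum of the merged weights.
merge 57/1000 + 26/125 → 53/200
merge 53/200 + 43/125 → 609/1000
merge 391/1000 + 609/1000 → 1
L = 53/200 + 609/1000 + 1 = 937/500 = 1.874 bits/symbol.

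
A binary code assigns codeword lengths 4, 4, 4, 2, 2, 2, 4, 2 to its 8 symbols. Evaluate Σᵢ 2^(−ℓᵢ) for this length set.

With common denominator 2^4 = 16: Σ 2^(−ℓᵢ) = 1/16 + 1/16 + 1/16 + 4/16 + 4/16 + 4/16 + 1/16 + 4/16 = 20/16 = 1.25.

1.25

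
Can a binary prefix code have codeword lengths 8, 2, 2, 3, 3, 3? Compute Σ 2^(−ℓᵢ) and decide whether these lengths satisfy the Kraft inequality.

0.87890625; yes

With common denominator 2^8 = 256: Σ 2^(−ℓᵢ) = 1/256 + 64/256 + 64/256 + 32/256 + 32/256 + 32/256 = 225/256 = 0.87890625.
Kraft's inequality requires Σ ≤ 1; here Σ = 0.87890625 ≤ 1, so such a prefix code exists.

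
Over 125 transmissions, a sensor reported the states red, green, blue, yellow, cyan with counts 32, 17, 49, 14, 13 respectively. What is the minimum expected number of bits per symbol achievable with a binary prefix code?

Probabilities are the counts divided by 125.
Repeatedly combine the two least-probable nodes; the expected code length is the sum of the merged weights.
merge 13/125 + 14/125 → 27/125
merge 17/125 + 27/125 → 44/125
merge 32/125 + 44/125 → 76/125
merge 49/125 + 76/125 → 1
L = 27/125 + 44/125 + 76/125 + 1 = 272/125 = 2.176 bits/symbol.

2.176 bits/symbol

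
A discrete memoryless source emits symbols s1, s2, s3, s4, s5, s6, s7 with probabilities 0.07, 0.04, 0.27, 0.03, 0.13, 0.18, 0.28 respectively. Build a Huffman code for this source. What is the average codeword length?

2.48 bits/symbol

Repeatedly combine the two least-probable nodes; the expected code length is the sum of the merged weights.
merge 3/100 + 1/25 → 7/100
merge 7/100 + 7/100 → 7/50
merge 13/100 + 7/50 → 27/100
merge 9/50 + 27/100 → 9/20
merge 27/100 + 7/25 → 11/20
merge 9/20 + 11/20 → 1
L = 7/100 + 7/50 + 27/100 + 9/20 + 11/20 + 1 = 62/25 = 2.48 bits/symbol.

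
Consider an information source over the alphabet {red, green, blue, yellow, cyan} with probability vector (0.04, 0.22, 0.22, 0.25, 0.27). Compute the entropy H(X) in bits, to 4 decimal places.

2.1569 bits

H = −Σ pᵢ log₂ pᵢ.
−0.04·log₂(0.04) = 0.1858
−0.22·log₂(0.22) = 0.4806
−0.22·log₂(0.22) = 0.4806
−0.25·log₂(0.25) = 0.5000
−0.27·log₂(0.27) = 0.5100
Sum ≈ 2.1569 → 2.1569 bits.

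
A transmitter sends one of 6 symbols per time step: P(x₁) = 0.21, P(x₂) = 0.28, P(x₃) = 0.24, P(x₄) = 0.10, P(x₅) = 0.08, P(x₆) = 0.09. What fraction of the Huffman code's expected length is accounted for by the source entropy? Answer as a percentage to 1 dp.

99.1%

Entropy H = −Σ p log₂ p ≈ 2.4175 bits.
Huffman merges: 2/25+9/100→17/100; 1/10+17/100→27/100; 21/100+6/25→9/20; 27/100+7/25→11/20; 9/20+11/20→1. L = 61/25 ≈ 2.4400.
Efficiency = H/L = 2.4175/2.4400 = 99.1%.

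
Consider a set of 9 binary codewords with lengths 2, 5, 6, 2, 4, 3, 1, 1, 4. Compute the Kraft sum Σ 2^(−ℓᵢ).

1.796875

With common denominator 2^6 = 64: Σ 2^(−ℓᵢ) = 16/64 + 2/64 + 1/64 + 16/64 + 4/64 + 8/64 + 32/64 + 32/64 + 4/64 = 115/64 = 1.796875.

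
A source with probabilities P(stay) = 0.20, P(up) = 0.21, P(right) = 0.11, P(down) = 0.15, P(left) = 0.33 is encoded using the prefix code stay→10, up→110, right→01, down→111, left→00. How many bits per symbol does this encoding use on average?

2.36 bits/symbol

L̄ = Σ pᵢ·ℓᵢ = 0.20·2 + 0.21·3 + 0.11·2 + 0.15·3 + 0.33·2 = 2.36 bits/symbol.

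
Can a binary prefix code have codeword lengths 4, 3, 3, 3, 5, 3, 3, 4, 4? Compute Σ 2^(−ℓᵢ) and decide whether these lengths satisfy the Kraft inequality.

0.84375; yes

With common denominator 2^5 = 32: Σ 2^(−ℓᵢ) = 2/32 + 4/32 + 4/32 + 4/32 + 1/32 + 4/32 + 4/32 + 2/32 + 2/32 = 27/32 = 0.84375.
Kraft's inequality requires Σ ≤ 1; here Σ = 0.84375 ≤ 1, so such a prefix code exists.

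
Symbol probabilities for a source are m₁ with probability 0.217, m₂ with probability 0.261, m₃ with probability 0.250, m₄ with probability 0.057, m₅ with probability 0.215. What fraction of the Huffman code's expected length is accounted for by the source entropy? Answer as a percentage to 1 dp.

96.7%

Entropy H = −Σ p log₂ p ≈ 2.1965 bits.
Huffman merges: 57/1000+43/200→34/125; 217/1000+1/4→467/1000; 261/1000+34/125→533/1000; 467/1000+533/1000→1. L = 284/125 ≈ 2.2720.
Efficiency = H/L = 2.1965/2.2720 = 96.7%.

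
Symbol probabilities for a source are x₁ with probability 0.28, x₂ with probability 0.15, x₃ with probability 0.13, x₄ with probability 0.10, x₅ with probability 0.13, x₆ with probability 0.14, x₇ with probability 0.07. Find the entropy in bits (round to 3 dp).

2.688 bits

H = −Σ pᵢ log₂ pᵢ.
−0.28·log₂(0.28) = 0.5142
−0.15·log₂(0.15) = 0.4105
−0.13·log₂(0.13) = 0.3826
−0.10·log₂(0.10) = 0.3322
−0.13·log₂(0.13) = 0.3826
−0.14·log₂(0.14) = 0.3971
−0.07·log₂(0.07) = 0.2686
Sum ≈ 2.6879 → 2.688 bits.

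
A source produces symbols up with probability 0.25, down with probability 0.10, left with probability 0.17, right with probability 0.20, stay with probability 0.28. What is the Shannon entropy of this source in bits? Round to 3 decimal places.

2.245 bits

H = −Σ pᵢ log₂ pᵢ.
−0.25·log₂(0.25) = 0.5000
−0.10·log₂(0.10) = 0.3322
−0.17·log₂(0.17) = 0.4346
−0.20·log₂(0.20) = 0.4644
−0.28·log₂(0.28) = 0.5142
Sum ≈ 2.2454 → 2.245 bits.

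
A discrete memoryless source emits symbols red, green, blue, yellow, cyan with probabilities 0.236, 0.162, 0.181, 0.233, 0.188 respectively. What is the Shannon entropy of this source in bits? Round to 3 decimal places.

2.306 bits

H = −Σ pᵢ log₂ pᵢ.
−0.236·log₂(0.236) = 0.4916
−0.162·log₂(0.162) = 0.4254
−0.181·log₂(0.181) = 0.4463
−0.233·log₂(0.233) = 0.4897
−0.188·log₂(0.188) = 0.4533
Sum ≈ 2.3063 → 2.306 bits.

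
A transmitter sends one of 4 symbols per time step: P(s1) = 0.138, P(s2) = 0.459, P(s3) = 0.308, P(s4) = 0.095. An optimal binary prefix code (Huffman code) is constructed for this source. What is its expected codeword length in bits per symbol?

Repeatedly combine the two least-probable nodes; the expected code length is the sum of the merged weights.
merge 19/200 + 69/500 → 233/1000
merge 233/1000 + 77/250 → 541/1000
merge 459/1000 + 541/1000 → 1
L = 233/1000 + 541/1000 + 1 = 887/500 = 1.774 bits/symbol.

1.774 bits/symbol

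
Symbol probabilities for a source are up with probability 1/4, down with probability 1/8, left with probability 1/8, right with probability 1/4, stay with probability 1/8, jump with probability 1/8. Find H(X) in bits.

Each probability is a power of 1/2, so log₂(1/p) is an integer.
H = Σ p·log₂(1/p) = 1/4·2 + 1/8·3 + 1/8·3 + 1/4·2 + 1/8·3 + 1/8·3 = 2.5 bits.

2.5 bits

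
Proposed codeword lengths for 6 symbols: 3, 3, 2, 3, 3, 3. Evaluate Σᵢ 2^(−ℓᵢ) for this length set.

With common denominator 2^3 = 8: Σ 2^(−ℓᵢ) = 1/8 + 1/8 + 2/8 + 1/8 + 1/8 + 1/8 = 7/8 = 0.875.

0.875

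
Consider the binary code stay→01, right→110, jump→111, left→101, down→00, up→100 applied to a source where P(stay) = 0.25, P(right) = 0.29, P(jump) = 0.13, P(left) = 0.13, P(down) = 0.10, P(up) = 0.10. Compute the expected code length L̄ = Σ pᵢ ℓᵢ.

2.65 bits/symbol

L̄ = Σ pᵢ·ℓᵢ = 0.25·2 + 0.29·3 + 0.13·3 + 0.13·3 + 0.10·2 + 0.10·3 = 2.65 bits/symbol.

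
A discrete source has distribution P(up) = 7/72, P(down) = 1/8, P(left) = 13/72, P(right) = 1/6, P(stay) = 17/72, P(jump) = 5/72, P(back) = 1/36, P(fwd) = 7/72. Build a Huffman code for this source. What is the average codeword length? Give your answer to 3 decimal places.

Repeatedly combine the two least-probable nodes; the expected code length is the sum of the merged weights.
merge 1/36 + 5/72 → 7/72
merge 7/72 + 7/72 → 7/36
merge 7/72 + 1/8 → 2/9
merge 1/6 + 13/72 → 25/72
merge 7/36 + 2/9 → 5/12
merge 17/72 + 25/72 → 7/12
merge 5/12 + 7/12 → 1
L = 7/72 + 7/36 + 2/9 + 25/72 + 5/12 + 7/12 + 1 = 103/36 ≈ 2.861 bits/symbol.

2.861 bits/symbol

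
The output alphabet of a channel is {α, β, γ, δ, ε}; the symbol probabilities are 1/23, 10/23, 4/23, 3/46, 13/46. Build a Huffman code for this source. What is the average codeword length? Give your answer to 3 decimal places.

1.957 bits/symbol

Repeatedly combine the two least-probable nodes; the expected code length is the sum of the merged weights.
merge 1/23 + 3/46 → 5/46
merge 5/46 + 4/23 → 13/46
merge 13/46 + 13/46 → 13/23
merge 10/23 + 13/23 → 1
L = 5/46 + 13/46 + 13/23 + 1 = 45/23 ≈ 1.957 bits/symbol.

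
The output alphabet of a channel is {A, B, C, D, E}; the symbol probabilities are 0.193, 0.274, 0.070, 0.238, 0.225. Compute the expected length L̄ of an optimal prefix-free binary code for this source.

Repeatedly combine the two least-probable nodes; the expected code length is the sum of the merged weights.
merge 7/100 + 193/1000 → 263/1000
merge 9/40 + 119/500 → 463/1000
merge 263/1000 + 137/500 → 537/1000
merge 463/1000 + 537/1000 → 1
L = 263/1000 + 463/1000 + 537/1000 + 1 = 2263/1000 = 2.263 bits/symbol.

2.263 bits/symbol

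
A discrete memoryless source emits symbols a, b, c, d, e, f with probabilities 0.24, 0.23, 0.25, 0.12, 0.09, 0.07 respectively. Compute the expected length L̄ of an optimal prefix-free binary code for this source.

Repeatedly combine the two least-probable nodes; the expected code length is the sum of the merged weights.
merge 7/100 + 9/100 → 4/25
merge 3/25 + 4/25 → 7/25
merge 23/100 + 6/25 → 47/100
merge 1/4 + 7/25 → 53/100
merge 47/100 + 53/100 → 1
L = 4/25 + 7/25 + 47/100 + 53/100 + 1 = 61/25 = 2.44 bits/symbol.

2.44 bits/symbol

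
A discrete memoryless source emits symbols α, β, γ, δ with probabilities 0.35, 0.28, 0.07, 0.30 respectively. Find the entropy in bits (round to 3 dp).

1.834 bits

H = −Σ pᵢ log₂ pᵢ.
−0.35·log₂(0.35) = 0.5301
−0.28·log₂(0.28) = 0.5142
−0.07·log₂(0.07) = 0.2686
−0.30·log₂(0.30) = 0.5211
Sum ≈ 1.8340 → 1.834 bits.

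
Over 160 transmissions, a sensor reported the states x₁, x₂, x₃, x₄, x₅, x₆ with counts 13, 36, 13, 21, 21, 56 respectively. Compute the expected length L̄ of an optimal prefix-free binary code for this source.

Probabilities are the counts divided by 160.
Repeatedly combine the two least-probable nodes; the expected code length is the sum of the merged weights.
merge 13/160 + 13/160 → 13/80
merge 21/160 + 21/160 → 21/80
merge 13/80 + 9/40 → 31/80
merge 21/80 + 7/20 → 49/80
merge 31/80 + 49/80 → 1
L = 13/80 + 21/80 + 31/80 + 49/80 + 1 = 97/40 = 2.425 bits/symbol.

2.425 bits/symbol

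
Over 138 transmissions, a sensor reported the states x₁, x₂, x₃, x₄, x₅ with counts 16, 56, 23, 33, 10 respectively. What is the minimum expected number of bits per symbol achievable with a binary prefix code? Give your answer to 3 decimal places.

2.138 bits/symbol

Probabilities are the counts divided by 138.
Repeatedly combine the two least-probable nodes; the expected code length is the sum of the merged weights.
merge 5/69 + 8/69 → 13/69
merge 1/6 + 13/69 → 49/138
merge 11/46 + 49/138 → 41/69
merge 28/69 + 41/69 → 1
L = 13/69 + 49/138 + 41/69 + 1 = 295/138 ≈ 2.138 bits/symbol.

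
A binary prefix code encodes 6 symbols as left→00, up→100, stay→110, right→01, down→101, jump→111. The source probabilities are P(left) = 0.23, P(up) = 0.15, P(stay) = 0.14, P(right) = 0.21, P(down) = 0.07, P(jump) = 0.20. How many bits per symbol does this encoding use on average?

L̄ = Σ pᵢ·ℓᵢ = 0.23·2 + 0.15·3 + 0.14·3 + 0.21·2 + 0.07·3 + 0.20·3 = 2.56 bits/symbol.

2.56 bits/symbol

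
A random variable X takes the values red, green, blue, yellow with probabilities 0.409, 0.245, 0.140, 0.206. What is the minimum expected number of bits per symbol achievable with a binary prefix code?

Repeatedly combine the two least-probable nodes; the expected code length is the sum of the merged weights.
merge 7/50 + 103/500 → 173/500
merge 49/200 + 173/500 → 591/1000
merge 409/1000 + 591/1000 → 1
L = 173/500 + 591/1000 + 1 = 1937/1000 = 1.937 bits/symbol.

1.937 bits/symbol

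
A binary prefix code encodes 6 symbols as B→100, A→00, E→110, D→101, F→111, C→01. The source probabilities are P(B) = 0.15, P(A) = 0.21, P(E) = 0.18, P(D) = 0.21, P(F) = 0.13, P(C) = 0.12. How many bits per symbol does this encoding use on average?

L̄ = Σ pᵢ·ℓᵢ = 0.15·3 + 0.21·2 + 0.18·3 + 0.21·3 + 0.13·3 + 0.12·2 = 2.67 bits/symbol.

2.67 bits/symbol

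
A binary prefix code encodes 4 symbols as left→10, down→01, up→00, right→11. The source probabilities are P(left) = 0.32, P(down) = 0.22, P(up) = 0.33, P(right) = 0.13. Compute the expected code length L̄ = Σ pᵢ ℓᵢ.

L̄ = Σ pᵢ·ℓᵢ = 0.32·2 + 0.22·2 + 0.33·2 + 0.13·2 = 2 bits/symbol.

2 bits/symbol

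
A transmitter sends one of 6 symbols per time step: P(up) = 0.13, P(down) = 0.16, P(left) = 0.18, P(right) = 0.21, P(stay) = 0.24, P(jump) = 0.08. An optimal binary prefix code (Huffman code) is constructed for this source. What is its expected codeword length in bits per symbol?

Repeatedly combine the two least-probable nodes; the expected code length is the sum of the merged weights.
merge 2/25 + 13/100 → 21/100
merge 4/25 + 9/50 → 17/50
merge 21/100 + 21/100 → 21/50
merge 6/25 + 17/50 → 29/50
merge 21/50 + 29/50 → 1
L = 21/100 + 17/50 + 21/50 + 29/50 + 1 = 51/20 = 2.55 bits/symbol.

2.55 bits/symbol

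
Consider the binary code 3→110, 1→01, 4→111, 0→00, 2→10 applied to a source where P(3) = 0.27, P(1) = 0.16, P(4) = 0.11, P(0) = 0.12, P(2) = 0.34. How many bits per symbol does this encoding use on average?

2.38 bits/symbol

L̄ = Σ pᵢ·ℓᵢ = 0.27·3 + 0.16·2 + 0.11·3 + 0.12·2 + 0.34·2 = 2.38 bits/symbol.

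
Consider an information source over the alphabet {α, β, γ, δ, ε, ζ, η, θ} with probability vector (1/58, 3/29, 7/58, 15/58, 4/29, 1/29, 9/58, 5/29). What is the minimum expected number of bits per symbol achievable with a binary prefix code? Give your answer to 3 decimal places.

Repeatedly combine the two least-probable nodes; the expected code length is the sum of the merged weights.
merge 1/58 + 1/29 → 3/58
merge 3/58 + 3/29 → 9/58
merge 7/58 + 4/29 → 15/58
merge 9/58 + 9/58 → 9/29
merge 5/29 + 15/58 → 25/58
merge 15/58 + 9/29 → 33/58
merge 25/58 + 33/58 → 1
L = 3/58 + 9/58 + 15/58 + 9/29 + 25/58 + 33/58 + 1 = 161/58 ≈ 2.776 bits/symbol.

2.776 bits/symbol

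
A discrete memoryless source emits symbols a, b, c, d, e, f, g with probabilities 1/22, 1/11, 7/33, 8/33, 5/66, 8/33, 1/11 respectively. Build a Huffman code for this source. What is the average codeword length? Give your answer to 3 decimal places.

2.606 bits/symbol

Repeatedly combine the two least-probable nodes; the expected code length is the sum of the merged weights.
merge 1/22 + 5/66 → 4/33
merge 1/11 + 1/11 → 2/11
merge 4/33 + 2/11 → 10/33
merge 7/33 + 8/33 → 5/11
merge 8/33 + 10/33 → 6/11
merge 5/11 + 6/11 → 1
L = 4/33 + 2/11 + 10/33 + 5/11 + 6/11 + 1 = 86/33 ≈ 2.606 bits/symbol.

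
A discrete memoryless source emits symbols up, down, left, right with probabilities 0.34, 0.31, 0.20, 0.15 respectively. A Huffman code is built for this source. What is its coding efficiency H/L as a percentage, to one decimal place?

Entropy H = −Σ p log₂ p ≈ 1.9279 bits.
Huffman merges: 3/20+1/5→7/20; 31/100+17/50→13/20; 7/20+13/20→1. L = 2 ≈ 2.0000.
Efficiency = H/L = 1.9279/2.0000 = 96.4%.

96.4%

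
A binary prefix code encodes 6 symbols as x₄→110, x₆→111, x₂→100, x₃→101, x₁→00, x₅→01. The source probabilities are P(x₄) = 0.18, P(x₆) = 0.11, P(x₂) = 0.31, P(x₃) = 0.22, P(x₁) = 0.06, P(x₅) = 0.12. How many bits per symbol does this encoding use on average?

2.82 bits/symbol

L̄ = Σ pᵢ·ℓᵢ = 0.18·3 + 0.11·3 + 0.31·3 + 0.22·3 + 0.06·2 + 0.12·2 = 2.82 bits/symbol.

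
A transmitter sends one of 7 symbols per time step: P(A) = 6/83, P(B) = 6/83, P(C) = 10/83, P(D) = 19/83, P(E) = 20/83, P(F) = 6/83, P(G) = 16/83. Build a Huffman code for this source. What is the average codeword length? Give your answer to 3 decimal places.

2.675 bits/symbol

Repeatedly combine the two least-probable nodes; the expected code length is the sum of the merged weights.
merge 6/83 + 6/83 → 12/83
merge 6/83 + 10/83 → 16/83
merge 12/83 + 16/83 → 28/83
merge 16/83 + 19/83 → 35/83
merge 20/83 + 28/83 → 48/83
merge 35/83 + 48/83 → 1
L = 12/83 + 16/83 + 28/83 + 35/83 + 48/83 + 1 = 222/83 ≈ 2.675 bits/symbol.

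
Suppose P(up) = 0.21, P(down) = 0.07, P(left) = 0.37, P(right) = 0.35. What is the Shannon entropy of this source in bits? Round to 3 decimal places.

1.802 bits

H = −Σ pᵢ log₂ pᵢ.
−0.21·log₂(0.21) = 0.4728
−0.07·log₂(0.07) = 0.2686
−0.37·log₂(0.37) = 0.5307
−0.35·log₂(0.35) = 0.5301
Sum ≈ 1.8022 → 1.802 bits.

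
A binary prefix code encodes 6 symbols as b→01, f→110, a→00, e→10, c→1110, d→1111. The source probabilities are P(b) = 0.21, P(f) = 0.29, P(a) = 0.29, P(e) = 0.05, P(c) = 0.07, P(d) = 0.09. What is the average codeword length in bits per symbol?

2.61 bits/symbol

L̄ = Σ pᵢ·ℓᵢ = 0.21·2 + 0.29·3 + 0.29·2 + 0.05·2 + 0.07·4 + 0.09·4 = 2.61 bits/symbol.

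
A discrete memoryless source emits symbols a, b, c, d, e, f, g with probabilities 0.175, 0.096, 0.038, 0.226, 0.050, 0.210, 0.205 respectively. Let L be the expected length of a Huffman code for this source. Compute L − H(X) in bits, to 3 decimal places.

0.045 bits

Entropy H = −Σ p log₂ p ≈ 2.5864 bits.
Huffman merges: 19/500+1/20→11/125; 11/125+12/125→23/125; 7/40+23/125→359/1000; 41/200+21/100→83/200; 113/500+359/1000→117/200; 83/200+117/200→1. L = 2631/1000 ≈ 2.6310.
L − H = 2.6310 − 2.5864 = 0.045 bits.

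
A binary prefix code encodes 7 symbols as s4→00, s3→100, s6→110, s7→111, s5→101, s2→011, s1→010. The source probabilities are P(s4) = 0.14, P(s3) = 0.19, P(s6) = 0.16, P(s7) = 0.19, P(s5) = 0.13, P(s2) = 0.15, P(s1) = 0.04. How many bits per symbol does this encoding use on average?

2.86 bits/symbol

L̄ = Σ pᵢ·ℓᵢ = 0.14·2 + 0.19·3 + 0.16·3 + 0.19·3 + 0.13·3 + 0.15·3 + 0.04·3 = 2.86 bits/symbol.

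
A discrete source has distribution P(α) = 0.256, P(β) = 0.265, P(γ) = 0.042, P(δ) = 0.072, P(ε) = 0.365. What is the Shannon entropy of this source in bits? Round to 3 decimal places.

H = −Σ pᵢ log₂ pᵢ.
−0.256·log₂(0.256) = 0.5032
−0.265·log₂(0.265) = 0.5077
−0.042·log₂(0.042) = 0.1921
−0.072·log₂(0.072) = 0.2733
−0.365·log₂(0.365) = 0.5307
Sum ≈ 2.0071 → 2.007 bits.

2.007 bits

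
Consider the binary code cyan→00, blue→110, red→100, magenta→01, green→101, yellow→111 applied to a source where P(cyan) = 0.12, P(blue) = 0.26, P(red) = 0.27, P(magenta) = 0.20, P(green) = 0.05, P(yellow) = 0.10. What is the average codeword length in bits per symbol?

L̄ = Σ pᵢ·ℓᵢ = 0.12·2 + 0.26·3 + 0.27·3 + 0.20·2 + 0.05·3 + 0.10·3 = 2.68 bits/symbol.

2.68 bits/symbol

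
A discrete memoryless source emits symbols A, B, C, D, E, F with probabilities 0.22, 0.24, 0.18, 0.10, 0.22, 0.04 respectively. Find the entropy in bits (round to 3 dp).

H = −Σ pᵢ log₂ pᵢ.
−0.22·log₂(0.22) = 0.4806
−0.24·log₂(0.24) = 0.4941
−0.18·log₂(0.18) = 0.4453
−0.10·log₂(0.10) = 0.3322
−0.22·log₂(0.22) = 0.4806
−0.04·log₂(0.04) = 0.1858
Sum ≈ 2.4185 → 2.419 bits.

2.419 bits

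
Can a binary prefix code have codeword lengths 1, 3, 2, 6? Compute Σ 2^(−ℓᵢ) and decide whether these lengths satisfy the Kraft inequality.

0.890625; yes

With common denominator 2^6 = 64: Σ 2^(−ℓᵢ) = 32/64 + 8/64 + 16/64 + 1/64 = 57/64 = 0.890625.
Kraft's inequality requires Σ ≤ 1; here Σ = 0.890625 ≤ 1, so such a prefix code exists.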